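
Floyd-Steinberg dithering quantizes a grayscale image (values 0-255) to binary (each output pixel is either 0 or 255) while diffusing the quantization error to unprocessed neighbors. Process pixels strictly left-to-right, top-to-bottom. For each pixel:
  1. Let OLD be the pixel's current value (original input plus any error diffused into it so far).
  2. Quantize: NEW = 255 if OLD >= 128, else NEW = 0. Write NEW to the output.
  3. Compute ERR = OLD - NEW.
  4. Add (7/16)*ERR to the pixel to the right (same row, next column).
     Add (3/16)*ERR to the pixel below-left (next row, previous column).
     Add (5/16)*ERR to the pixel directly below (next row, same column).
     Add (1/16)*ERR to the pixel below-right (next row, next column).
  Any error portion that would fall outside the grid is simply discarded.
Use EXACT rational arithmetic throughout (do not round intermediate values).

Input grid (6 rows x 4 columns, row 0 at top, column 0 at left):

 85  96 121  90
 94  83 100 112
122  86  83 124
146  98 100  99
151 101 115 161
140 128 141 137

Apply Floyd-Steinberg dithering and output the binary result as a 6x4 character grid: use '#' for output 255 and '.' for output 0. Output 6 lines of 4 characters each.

(0,0): OLD=85 → NEW=0, ERR=85
(0,1): OLD=2131/16 → NEW=255, ERR=-1949/16
(0,2): OLD=17333/256 → NEW=0, ERR=17333/256
(0,3): OLD=489971/4096 → NEW=0, ERR=489971/4096
(1,0): OLD=25017/256 → NEW=0, ERR=25017/256
(1,1): OLD=216463/2048 → NEW=0, ERR=216463/2048
(1,2): OLD=11941691/65536 → NEW=255, ERR=-4769989/65536
(1,3): OLD=127685517/1048576 → NEW=0, ERR=127685517/1048576
(2,0): OLD=5647765/32768 → NEW=255, ERR=-2708075/32768
(2,1): OLD=78992951/1048576 → NEW=0, ERR=78992951/1048576
(2,2): OLD=257218259/2097152 → NEW=0, ERR=257218259/2097152
(2,3): OLD=7085492903/33554432 → NEW=255, ERR=-1470887257/33554432
(3,0): OLD=2253160389/16777216 → NEW=255, ERR=-2025029691/16777216
(3,1): OLD=23237606747/268435456 → NEW=0, ERR=23237606747/268435456
(3,2): OLD=741700563877/4294967296 → NEW=255, ERR=-353516096603/4294967296
(3,3): OLD=3914030670595/68719476736 → NEW=0, ERR=3914030670595/68719476736
(4,0): OLD=556250506657/4294967296 → NEW=255, ERR=-538966153823/4294967296
(4,1): OLD=1723978361315/34359738368 → NEW=0, ERR=1723978361315/34359738368
(4,2): OLD=139989165863427/1099511627776 → NEW=0, ERR=139989165863427/1099511627776
(4,3): OLD=4034888447112197/17592186044416 → NEW=255, ERR=-451118994213883/17592186044416
(5,0): OLD=60579102875345/549755813888 → NEW=0, ERR=60579102875345/549755813888
(5,1): OLD=3657735953962071/17592186044416 → NEW=255, ERR=-828271487364009/17592186044416
(5,2): OLD=1394328891002507/8796093022208 → NEW=255, ERR=-848674829660533/8796093022208
(5,3): OLD=26664855876857827/281474976710656 → NEW=0, ERR=26664855876857827/281474976710656
Row 0: .#..
Row 1: ..#.
Row 2: #..#
Row 3: #.#.
Row 4: #..#
Row 5: .##.

Answer: .#..
..#.
#..#
#.#.
#..#
.##.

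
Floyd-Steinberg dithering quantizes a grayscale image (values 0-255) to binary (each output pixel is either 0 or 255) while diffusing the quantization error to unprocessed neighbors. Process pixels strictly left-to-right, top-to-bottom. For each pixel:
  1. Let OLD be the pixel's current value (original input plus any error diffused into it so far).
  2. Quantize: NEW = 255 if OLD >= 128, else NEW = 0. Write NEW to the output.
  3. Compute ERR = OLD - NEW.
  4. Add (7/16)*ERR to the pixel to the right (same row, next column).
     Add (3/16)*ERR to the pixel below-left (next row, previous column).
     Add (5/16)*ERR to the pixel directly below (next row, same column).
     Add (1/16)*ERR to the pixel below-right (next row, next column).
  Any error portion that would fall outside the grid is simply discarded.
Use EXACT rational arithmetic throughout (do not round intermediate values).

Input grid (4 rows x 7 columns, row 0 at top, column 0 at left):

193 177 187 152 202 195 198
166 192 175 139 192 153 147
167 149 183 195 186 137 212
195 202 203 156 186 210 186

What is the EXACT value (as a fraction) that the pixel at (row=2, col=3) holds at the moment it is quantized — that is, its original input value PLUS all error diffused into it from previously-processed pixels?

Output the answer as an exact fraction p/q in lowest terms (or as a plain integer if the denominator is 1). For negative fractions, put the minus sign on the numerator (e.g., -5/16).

Answer: 8795769257/67108864

Derivation:
(0,0): OLD=193 → NEW=255, ERR=-62
(0,1): OLD=1199/8 → NEW=255, ERR=-841/8
(0,2): OLD=18049/128 → NEW=255, ERR=-14591/128
(0,3): OLD=209159/2048 → NEW=0, ERR=209159/2048
(0,4): OLD=8083249/32768 → NEW=255, ERR=-272591/32768
(0,5): OLD=100328023/524288 → NEW=255, ERR=-33365417/524288
(0,6): OLD=1427386465/8388608 → NEW=255, ERR=-711708575/8388608
(1,0): OLD=16245/128 → NEW=0, ERR=16245/128
(1,1): OLD=193971/1024 → NEW=255, ERR=-67149/1024
(1,2): OLD=4039215/32768 → NEW=0, ERR=4039215/32768
(1,3): OLD=28332547/131072 → NEW=255, ERR=-5090813/131072
(1,4): OLD=1399711145/8388608 → NEW=255, ERR=-739383895/8388608
(1,5): OLD=5242741369/67108864 → NEW=0, ERR=5242741369/67108864
(1,6): OLD=161800121335/1073741824 → NEW=255, ERR=-112004043785/1073741824
(2,0): OLD=3184481/16384 → NEW=255, ERR=-993439/16384
(2,1): OLD=69743291/524288 → NEW=255, ERR=-63950149/524288
(2,2): OLD=1315131377/8388608 → NEW=255, ERR=-823963663/8388608
(2,3): OLD=8795769257/67108864 → NEW=255, ERR=-8316991063/67108864
Target (2,3): original=195, with diffused error = 8795769257/67108864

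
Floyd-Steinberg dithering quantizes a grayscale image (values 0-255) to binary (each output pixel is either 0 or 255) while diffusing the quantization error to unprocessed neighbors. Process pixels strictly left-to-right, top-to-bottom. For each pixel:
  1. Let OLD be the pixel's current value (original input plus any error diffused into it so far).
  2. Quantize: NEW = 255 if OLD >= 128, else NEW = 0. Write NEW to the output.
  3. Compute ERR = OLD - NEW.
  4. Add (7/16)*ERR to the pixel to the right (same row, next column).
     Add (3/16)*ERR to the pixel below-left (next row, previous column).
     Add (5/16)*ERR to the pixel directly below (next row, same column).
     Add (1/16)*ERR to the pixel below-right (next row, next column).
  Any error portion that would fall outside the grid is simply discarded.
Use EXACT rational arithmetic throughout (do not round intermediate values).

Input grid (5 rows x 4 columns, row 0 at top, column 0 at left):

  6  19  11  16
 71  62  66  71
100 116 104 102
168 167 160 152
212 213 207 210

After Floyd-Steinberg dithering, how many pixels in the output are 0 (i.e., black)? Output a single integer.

(0,0): OLD=6 → NEW=0, ERR=6
(0,1): OLD=173/8 → NEW=0, ERR=173/8
(0,2): OLD=2619/128 → NEW=0, ERR=2619/128
(0,3): OLD=51101/2048 → NEW=0, ERR=51101/2048
(1,0): OLD=9847/128 → NEW=0, ERR=9847/128
(1,1): OLD=109185/1024 → NEW=0, ERR=109185/1024
(1,2): OLD=4098389/32768 → NEW=0, ERR=4098389/32768
(1,3): OLD=70671715/524288 → NEW=255, ERR=-63021725/524288
(2,0): OLD=2359835/16384 → NEW=255, ERR=-1818085/16384
(2,1): OLD=67649817/524288 → NEW=255, ERR=-66043623/524288
(2,2): OLD=75602317/1048576 → NEW=0, ERR=75602317/1048576
(2,3): OLD=1741423449/16777216 → NEW=0, ERR=1741423449/16777216
(3,0): OLD=920261675/8388608 → NEW=0, ERR=920261675/8388608
(3,1): OLD=24456298549/134217728 → NEW=255, ERR=-9769222091/134217728
(3,2): OLD=348485307211/2147483648 → NEW=255, ERR=-199123023029/2147483648
(3,3): OLD=5098163623309/34359738368 → NEW=255, ERR=-3663569660531/34359738368
(4,0): OLD=499579801103/2147483648 → NEW=255, ERR=-48028529137/2147483648
(4,1): OLD=2919552360429/17179869184 → NEW=255, ERR=-1461314281491/17179869184
(4,2): OLD=63919581854733/549755813888 → NEW=0, ERR=63919581854733/549755813888
(4,3): OLD=1950555540908907/8796093022208 → NEW=255, ERR=-292448179754133/8796093022208
Output grid:
  Row 0: ....  (4 black, running=4)
  Row 1: ...#  (3 black, running=7)
  Row 2: ##..  (2 black, running=9)
  Row 3: .###  (1 black, running=10)
  Row 4: ##.#  (1 black, running=11)

Answer: 11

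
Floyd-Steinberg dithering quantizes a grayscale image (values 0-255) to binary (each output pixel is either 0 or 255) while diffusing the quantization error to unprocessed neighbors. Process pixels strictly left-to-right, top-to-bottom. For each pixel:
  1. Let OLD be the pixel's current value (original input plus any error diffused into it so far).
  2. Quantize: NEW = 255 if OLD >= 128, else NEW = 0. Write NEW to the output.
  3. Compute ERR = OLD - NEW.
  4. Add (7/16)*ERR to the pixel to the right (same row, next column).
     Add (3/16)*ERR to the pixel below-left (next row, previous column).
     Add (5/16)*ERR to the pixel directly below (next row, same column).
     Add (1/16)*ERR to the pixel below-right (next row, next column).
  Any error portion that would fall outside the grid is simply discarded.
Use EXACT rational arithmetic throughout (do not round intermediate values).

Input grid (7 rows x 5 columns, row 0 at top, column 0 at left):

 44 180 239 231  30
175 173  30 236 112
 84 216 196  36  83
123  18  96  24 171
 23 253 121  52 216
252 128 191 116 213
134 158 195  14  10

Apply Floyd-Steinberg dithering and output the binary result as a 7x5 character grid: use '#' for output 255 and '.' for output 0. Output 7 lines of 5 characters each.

Answer: .###.
#..#.
.##.#
#...#
.##.#
#.#.#
###..

Derivation:
(0,0): OLD=44 → NEW=0, ERR=44
(0,1): OLD=797/4 → NEW=255, ERR=-223/4
(0,2): OLD=13735/64 → NEW=255, ERR=-2585/64
(0,3): OLD=218449/1024 → NEW=255, ERR=-42671/1024
(0,4): OLD=192823/16384 → NEW=0, ERR=192823/16384
(1,0): OLD=11411/64 → NEW=255, ERR=-4909/64
(1,1): OLD=60005/512 → NEW=0, ERR=60005/512
(1,2): OLD=939689/16384 → NEW=0, ERR=939689/16384
(1,3): OLD=16236709/65536 → NEW=255, ERR=-474971/65536
(1,4): OLD=115241231/1048576 → NEW=0, ERR=115241231/1048576
(2,0): OLD=671783/8192 → NEW=0, ERR=671783/8192
(2,1): OLD=77191229/262144 → NEW=255, ERR=10344509/262144
(2,2): OLD=994693175/4194304 → NEW=255, ERR=-74854345/4194304
(2,3): OLD=3363403125/67108864 → NEW=0, ERR=3363403125/67108864
(2,4): OLD=149055216883/1073741824 → NEW=255, ERR=-124748948237/1073741824
(3,0): OLD=654418199/4194304 → NEW=255, ERR=-415129321/4194304
(3,1): OLD=-375497557/33554432 → NEW=0, ERR=-375497557/33554432
(3,2): OLD=104572305385/1073741824 → NEW=0, ERR=104572305385/1073741824
(3,3): OLD=127498211385/2147483648 → NEW=0, ERR=127498211385/2147483648
(3,4): OLD=5628142158253/34359738368 → NEW=255, ERR=-3133591125587/34359738368
(4,0): OLD=-5383634535/536870912 → NEW=0, ERR=-5383634535/536870912
(4,1): OLD=4418500220921/17179869184 → NEW=255, ERR=37633579001/17179869184
(4,2): OLD=44757148548087/274877906944 → NEW=255, ERR=-25336717722633/274877906944
(4,3): OLD=84504572969849/4398046511104 → NEW=0, ERR=84504572969849/4398046511104
(4,4): OLD=14046798769705167/70368744177664 → NEW=255, ERR=-3897230995599153/70368744177664
(5,0): OLD=68520751761291/274877906944 → NEW=255, ERR=-1573114509429/274877906944
(5,1): OLD=238091132062785/2199023255552 → NEW=0, ERR=238091132062785/2199023255552
(5,2): OLD=15009916484135977/70368744177664 → NEW=255, ERR=-2934113281168343/70368744177664
(5,3): OLD=24662017334840599/281474976710656 → NEW=0, ERR=24662017334840599/281474976710656
(5,4): OLD=1059364514731887117/4503599627370496 → NEW=255, ERR=-89053390247589363/4503599627370496
(6,0): OLD=5366054675714683/35184372088832 → NEW=255, ERR=-3605960206937477/35184372088832
(6,1): OLD=156298266356136661/1125899906842624 → NEW=255, ERR=-130806209888732459/1125899906842624
(6,2): OLD=2780282045268625335/18014398509481984 → NEW=255, ERR=-1813389574649280585/18014398509481984
(6,3): OLD=-2586429892222176163/288230376151711744 → NEW=0, ERR=-2586429892222176163/288230376151711744
(6,4): OLD=24768671810366823115/4611686018427387904 → NEW=0, ERR=24768671810366823115/4611686018427387904
Row 0: .###.
Row 1: #..#.
Row 2: .##.#
Row 3: #...#
Row 4: .##.#
Row 5: #.#.#
Row 6: ###..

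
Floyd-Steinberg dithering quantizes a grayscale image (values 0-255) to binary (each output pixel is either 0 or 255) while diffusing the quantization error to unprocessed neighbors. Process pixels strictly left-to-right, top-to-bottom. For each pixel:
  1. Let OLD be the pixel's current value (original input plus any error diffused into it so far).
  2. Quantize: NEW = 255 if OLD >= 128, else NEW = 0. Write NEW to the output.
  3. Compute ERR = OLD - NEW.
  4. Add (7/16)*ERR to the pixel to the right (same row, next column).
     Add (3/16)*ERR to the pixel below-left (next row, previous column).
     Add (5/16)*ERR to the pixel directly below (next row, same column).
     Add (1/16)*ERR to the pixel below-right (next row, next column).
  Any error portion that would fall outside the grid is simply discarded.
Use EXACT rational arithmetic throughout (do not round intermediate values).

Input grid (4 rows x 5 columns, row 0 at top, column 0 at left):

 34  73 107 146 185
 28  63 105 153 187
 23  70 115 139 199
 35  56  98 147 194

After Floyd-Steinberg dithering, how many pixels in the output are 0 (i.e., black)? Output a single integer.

Answer: 11

Derivation:
(0,0): OLD=34 → NEW=0, ERR=34
(0,1): OLD=703/8 → NEW=0, ERR=703/8
(0,2): OLD=18617/128 → NEW=255, ERR=-14023/128
(0,3): OLD=200847/2048 → NEW=0, ERR=200847/2048
(0,4): OLD=7468009/32768 → NEW=255, ERR=-887831/32768
(1,0): OLD=7053/128 → NEW=0, ERR=7053/128
(1,1): OLD=98459/1024 → NEW=0, ERR=98459/1024
(1,2): OLD=4479735/32768 → NEW=255, ERR=-3876105/32768
(1,3): OLD=15724427/131072 → NEW=0, ERR=15724427/131072
(1,4): OLD=497336001/2097152 → NEW=255, ERR=-37437759/2097152
(2,0): OLD=954329/16384 → NEW=0, ERR=954329/16384
(2,1): OLD=55991459/524288 → NEW=0, ERR=55991459/524288
(2,2): OLD=1285645865/8388608 → NEW=255, ERR=-853449175/8388608
(2,3): OLD=16272400619/134217728 → NEW=0, ERR=16272400619/134217728
(2,4): OLD=545377780653/2147483648 → NEW=255, ERR=-2230549587/2147483648
(3,0): OLD=614268297/8388608 → NEW=0, ERR=614268297/8388608
(3,1): OLD=7111828245/67108864 → NEW=0, ERR=7111828245/67108864
(3,2): OLD=304894074295/2147483648 → NEW=255, ERR=-242714255945/2147483648
(3,3): OLD=553562395055/4294967296 → NEW=255, ERR=-541654265425/4294967296
(3,4): OLD=10038409952747/68719476736 → NEW=255, ERR=-7485056614933/68719476736
Output grid:
  Row 0: ..#.#  (3 black, running=3)
  Row 1: ..#.#  (3 black, running=6)
  Row 2: ..#.#  (3 black, running=9)
  Row 3: ..###  (2 black, running=11)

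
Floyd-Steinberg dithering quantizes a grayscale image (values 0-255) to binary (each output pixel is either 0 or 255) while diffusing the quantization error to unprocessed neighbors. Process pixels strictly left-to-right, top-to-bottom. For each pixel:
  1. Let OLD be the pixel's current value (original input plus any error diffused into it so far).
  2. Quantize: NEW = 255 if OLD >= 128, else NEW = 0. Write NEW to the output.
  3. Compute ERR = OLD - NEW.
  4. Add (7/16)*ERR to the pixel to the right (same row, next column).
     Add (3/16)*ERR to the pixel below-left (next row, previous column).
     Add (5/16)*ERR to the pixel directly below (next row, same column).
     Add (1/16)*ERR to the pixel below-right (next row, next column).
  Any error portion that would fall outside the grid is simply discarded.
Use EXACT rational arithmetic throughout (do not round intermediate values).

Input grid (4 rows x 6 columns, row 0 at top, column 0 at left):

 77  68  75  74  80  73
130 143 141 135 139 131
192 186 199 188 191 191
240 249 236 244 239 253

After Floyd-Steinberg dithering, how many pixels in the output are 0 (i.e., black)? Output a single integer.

Answer: 8

Derivation:
(0,0): OLD=77 → NEW=0, ERR=77
(0,1): OLD=1627/16 → NEW=0, ERR=1627/16
(0,2): OLD=30589/256 → NEW=0, ERR=30589/256
(0,3): OLD=517227/4096 → NEW=0, ERR=517227/4096
(0,4): OLD=8863469/65536 → NEW=255, ERR=-7848211/65536
(0,5): OLD=21608571/1048576 → NEW=0, ERR=21608571/1048576
(1,0): OLD=44321/256 → NEW=255, ERR=-20959/256
(1,1): OLD=340327/2048 → NEW=255, ERR=-181913/2048
(1,2): OLD=11109107/65536 → NEW=255, ERR=-5602573/65536
(1,3): OLD=32001015/262144 → NEW=0, ERR=32001015/262144
(1,4): OLD=2797440389/16777216 → NEW=255, ERR=-1480749691/16777216
(1,5): OLD=24519340563/268435456 → NEW=0, ERR=24519340563/268435456
(2,0): OLD=4907357/32768 → NEW=255, ERR=-3448483/32768
(2,1): OLD=95477071/1048576 → NEW=0, ERR=95477071/1048576
(2,2): OLD=3849672365/16777216 → NEW=255, ERR=-428517715/16777216
(2,3): OLD=25915029381/134217728 → NEW=255, ERR=-8310491259/134217728
(2,4): OLD=691858961679/4294967296 → NEW=255, ERR=-403357698801/4294967296
(2,5): OLD=11884391489113/68719476736 → NEW=255, ERR=-5639075078567/68719476736
(3,0): OLD=3761205773/16777216 → NEW=255, ERR=-516984307/16777216
(3,1): OLD=33904263817/134217728 → NEW=255, ERR=-321256823/134217728
(3,2): OLD=237353112939/1073741824 → NEW=255, ERR=-36451052181/1073741824
(3,3): OLD=13097470629633/68719476736 → NEW=255, ERR=-4425995938047/68719476736
(3,4): OLD=89180247403873/549755813888 → NEW=255, ERR=-51007485137567/549755813888
(3,5): OLD=1591166350066447/8796093022208 → NEW=255, ERR=-651837370596593/8796093022208
Output grid:
  Row 0: ....#.  (5 black, running=5)
  Row 1: ###.#.  (2 black, running=7)
  Row 2: #.####  (1 black, running=8)
  Row 3: ######  (0 black, running=8)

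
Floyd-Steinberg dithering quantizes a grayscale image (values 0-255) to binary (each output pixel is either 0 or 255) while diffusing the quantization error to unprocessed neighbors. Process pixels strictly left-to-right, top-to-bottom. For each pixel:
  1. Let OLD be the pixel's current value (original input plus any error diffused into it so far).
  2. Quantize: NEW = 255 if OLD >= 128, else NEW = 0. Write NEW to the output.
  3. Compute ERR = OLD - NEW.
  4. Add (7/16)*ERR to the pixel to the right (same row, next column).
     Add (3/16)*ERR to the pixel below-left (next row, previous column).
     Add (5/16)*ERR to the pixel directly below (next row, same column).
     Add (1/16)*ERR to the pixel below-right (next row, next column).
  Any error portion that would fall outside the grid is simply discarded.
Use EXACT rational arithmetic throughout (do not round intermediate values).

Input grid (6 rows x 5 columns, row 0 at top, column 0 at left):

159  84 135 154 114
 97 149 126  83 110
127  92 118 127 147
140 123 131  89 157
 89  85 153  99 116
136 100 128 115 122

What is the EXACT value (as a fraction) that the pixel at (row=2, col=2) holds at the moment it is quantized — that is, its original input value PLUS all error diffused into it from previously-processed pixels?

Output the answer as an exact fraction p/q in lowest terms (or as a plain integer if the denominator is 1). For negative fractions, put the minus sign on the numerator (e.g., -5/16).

(0,0): OLD=159 → NEW=255, ERR=-96
(0,1): OLD=42 → NEW=0, ERR=42
(0,2): OLD=1227/8 → NEW=255, ERR=-813/8
(0,3): OLD=14021/128 → NEW=0, ERR=14021/128
(0,4): OLD=331619/2048 → NEW=255, ERR=-190621/2048
(1,0): OLD=599/8 → NEW=0, ERR=599/8
(1,1): OLD=10869/64 → NEW=255, ERR=-5451/64
(1,2): OLD=164133/2048 → NEW=0, ERR=164133/2048
(1,3): OLD=1052591/8192 → NEW=255, ERR=-1036369/8192
(1,4): OLD=4248261/131072 → NEW=0, ERR=4248261/131072
(2,0): OLD=137655/1024 → NEW=255, ERR=-123465/1024
(2,1): OLD=1059729/32768 → NEW=0, ERR=1059729/32768
(2,2): OLD=67187387/524288 → NEW=255, ERR=-66506053/524288
Target (2,2): original=118, with diffused error = 67187387/524288

Answer: 67187387/524288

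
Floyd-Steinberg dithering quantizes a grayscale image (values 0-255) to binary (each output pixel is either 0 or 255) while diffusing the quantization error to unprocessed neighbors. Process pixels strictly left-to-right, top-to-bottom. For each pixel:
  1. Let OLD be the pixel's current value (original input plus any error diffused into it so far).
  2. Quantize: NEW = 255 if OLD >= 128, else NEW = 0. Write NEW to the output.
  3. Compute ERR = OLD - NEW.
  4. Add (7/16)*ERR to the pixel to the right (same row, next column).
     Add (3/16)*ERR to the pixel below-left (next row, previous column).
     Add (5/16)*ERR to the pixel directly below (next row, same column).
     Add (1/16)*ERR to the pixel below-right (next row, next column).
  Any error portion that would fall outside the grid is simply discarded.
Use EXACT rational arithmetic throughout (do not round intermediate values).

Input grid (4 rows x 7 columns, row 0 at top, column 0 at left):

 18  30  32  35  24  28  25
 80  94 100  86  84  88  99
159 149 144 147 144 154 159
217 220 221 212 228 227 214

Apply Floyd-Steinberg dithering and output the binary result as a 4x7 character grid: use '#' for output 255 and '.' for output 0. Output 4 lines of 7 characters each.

(0,0): OLD=18 → NEW=0, ERR=18
(0,1): OLD=303/8 → NEW=0, ERR=303/8
(0,2): OLD=6217/128 → NEW=0, ERR=6217/128
(0,3): OLD=115199/2048 → NEW=0, ERR=115199/2048
(0,4): OLD=1592825/32768 → NEW=0, ERR=1592825/32768
(0,5): OLD=25829839/524288 → NEW=0, ERR=25829839/524288
(0,6): OLD=390524073/8388608 → NEW=0, ERR=390524073/8388608
(1,0): OLD=11869/128 → NEW=0, ERR=11869/128
(1,1): OLD=160395/1024 → NEW=255, ERR=-100725/1024
(1,2): OLD=2787175/32768 → NEW=0, ERR=2787175/32768
(1,3): OLD=20046235/131072 → NEW=255, ERR=-13377125/131072
(1,4): OLD=564490033/8388608 → NEW=0, ERR=564490033/8388608
(1,5): OLD=9704156417/67108864 → NEW=255, ERR=-7408603903/67108864
(1,6): OLD=73367395567/1073741824 → NEW=0, ERR=73367395567/1073741824
(2,0): OLD=2777641/16384 → NEW=255, ERR=-1400279/16384
(2,1): OLD=53798995/524288 → NEW=0, ERR=53798995/524288
(2,2): OLD=1595429817/8388608 → NEW=255, ERR=-543665223/8388608
(2,3): OLD=7025328177/67108864 → NEW=0, ERR=7025328177/67108864
(2,4): OLD=98650410753/536870912 → NEW=255, ERR=-38251671807/536870912
(2,5): OLD=1809845047723/17179869184 → NEW=0, ERR=1809845047723/17179869184
(2,6): OLD=60347291584349/274877906944 → NEW=255, ERR=-9746574686371/274877906944
(3,0): OLD=1757680281/8388608 → NEW=255, ERR=-381414759/8388608
(3,1): OLD=14406988965/67108864 → NEW=255, ERR=-2705771355/67108864
(3,2): OLD=112286095295/536870912 → NEW=255, ERR=-24615987265/536870912
(3,3): OLD=445054440009/2147483648 → NEW=255, ERR=-102553890231/2147483648
(3,4): OLD=58036896597657/274877906944 → NEW=255, ERR=-12056969673063/274877906944
(3,5): OLD=504960397051355/2199023255552 → NEW=255, ERR=-55790533114405/2199023255552
(3,6): OLD=6980719073862917/35184372088832 → NEW=255, ERR=-1991295808789243/35184372088832
Row 0: .......
Row 1: .#.#.#.
Row 2: #.#.#.#
Row 3: #######

Answer: .......
.#.#.#.
#.#.#.#
#######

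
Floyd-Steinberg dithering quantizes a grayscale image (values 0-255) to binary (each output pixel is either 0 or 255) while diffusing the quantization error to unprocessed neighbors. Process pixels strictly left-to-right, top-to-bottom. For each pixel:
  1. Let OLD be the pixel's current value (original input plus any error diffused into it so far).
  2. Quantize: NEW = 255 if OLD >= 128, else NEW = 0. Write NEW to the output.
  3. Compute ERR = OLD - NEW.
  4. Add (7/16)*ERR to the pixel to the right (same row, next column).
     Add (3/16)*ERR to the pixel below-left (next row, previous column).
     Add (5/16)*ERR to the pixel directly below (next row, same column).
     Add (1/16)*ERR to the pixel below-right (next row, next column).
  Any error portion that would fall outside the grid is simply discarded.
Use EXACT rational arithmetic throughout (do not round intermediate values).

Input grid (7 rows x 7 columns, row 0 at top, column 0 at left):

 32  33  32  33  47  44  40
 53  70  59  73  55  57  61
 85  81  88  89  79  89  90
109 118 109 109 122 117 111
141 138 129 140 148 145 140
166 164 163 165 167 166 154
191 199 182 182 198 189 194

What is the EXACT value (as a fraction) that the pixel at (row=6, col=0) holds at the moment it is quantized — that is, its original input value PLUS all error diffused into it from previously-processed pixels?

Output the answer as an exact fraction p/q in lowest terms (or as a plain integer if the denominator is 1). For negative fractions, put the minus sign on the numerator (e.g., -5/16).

Answer: 799653803717161/4398046511104

Derivation:
(0,0): OLD=32 → NEW=0, ERR=32
(0,1): OLD=47 → NEW=0, ERR=47
(0,2): OLD=841/16 → NEW=0, ERR=841/16
(0,3): OLD=14335/256 → NEW=0, ERR=14335/256
(0,4): OLD=292857/4096 → NEW=0, ERR=292857/4096
(0,5): OLD=4933583/65536 → NEW=0, ERR=4933583/65536
(0,6): OLD=76478121/1048576 → NEW=0, ERR=76478121/1048576
(1,0): OLD=1149/16 → NEW=0, ERR=1149/16
(1,1): OLD=16379/128 → NEW=0, ERR=16379/128
(1,2): OLD=593287/4096 → NEW=255, ERR=-451193/4096
(1,3): OLD=966611/16384 → NEW=0, ERR=966611/16384
(1,4): OLD=126635857/1048576 → NEW=0, ERR=126635857/1048576
(1,5): OLD=1270922353/8388608 → NEW=255, ERR=-868172687/8388608
(1,6): OLD=5800696063/134217728 → NEW=0, ERR=5800696063/134217728
(2,0): OLD=269177/2048 → NEW=255, ERR=-253063/2048
(2,1): OLD=3326739/65536 → NEW=0, ERR=3326739/65536
(2,2): OLD=99451801/1048576 → NEW=0, ERR=99451801/1048576
(2,3): OLD=1381526257/8388608 → NEW=255, ERR=-757568783/8388608
(2,4): OLD=4128020041/67108864 → NEW=0, ERR=4128020041/67108864
(2,5): OLD=213075988171/2147483648 → NEW=0, ERR=213075988171/2147483648
(2,6): OLD=4825711847485/34359738368 → NEW=255, ERR=-3936021436355/34359738368
(3,0): OLD=83784921/1048576 → NEW=0, ERR=83784921/1048576
(3,1): OLD=1500566101/8388608 → NEW=255, ERR=-638528939/8388608
(3,2): OLD=6145609031/67108864 → NEW=0, ERR=6145609031/67108864
(3,3): OLD=37125836525/268435456 → NEW=255, ERR=-31325204755/268435456
(3,4): OLD=3543450177241/34359738368 → NEW=0, ERR=3543450177241/34359738368
(3,5): OLD=48238571235595/274877906944 → NEW=255, ERR=-21855295035125/274877906944
(3,6): OLD=205028966518357/4398046511104 → NEW=0, ERR=205028966518357/4398046511104
(4,0): OLD=20360509671/134217728 → NEW=255, ERR=-13865010969/134217728
(4,1): OLD=195813475595/2147483648 → NEW=0, ERR=195813475595/2147483648
(4,2): OLD=5871129701093/34359738368 → NEW=255, ERR=-2890603582747/34359738368
(4,3): OLD=25230180088743/274877906944 → NEW=0, ERR=25230180088743/274877906944
(4,4): OLD=435808628289869/2199023255552 → NEW=255, ERR=-124942301875891/2199023255552
(4,5): OLD=7774500598930725/70368744177664 → NEW=0, ERR=7774500598930725/70368744177664
(4,6): OLD=222854852942958995/1125899906842624 → NEW=255, ERR=-64249623301910125/1125899906842624
(5,0): OLD=5181956118353/34359738368 → NEW=255, ERR=-3579777165487/34359738368
(5,1): OLD=34272668905259/274877906944 → NEW=0, ERR=34272668905259/274877906944
(5,2): OLD=470960392739637/2199023255552 → NEW=255, ERR=-89790537426123/2199023255552
(5,3): OLD=2813134650650329/17592186044416 → NEW=255, ERR=-1672872790675751/17592186044416
(5,4): OLD=150976505903165003/1125899906842624 → NEW=255, ERR=-136127970341704117/1125899906842624
(5,5): OLD=1201367539815175979/9007199254740992 → NEW=255, ERR=-1095468270143776981/9007199254740992
(5,6): OLD=12950612217262093221/144115188075855872 → NEW=0, ERR=12950612217262093221/144115188075855872
(6,0): OLD=799653803717161/4398046511104 → NEW=255, ERR=-321848056614359/4398046511104
Target (6,0): original=191, with diffused error = 799653803717161/4398046511104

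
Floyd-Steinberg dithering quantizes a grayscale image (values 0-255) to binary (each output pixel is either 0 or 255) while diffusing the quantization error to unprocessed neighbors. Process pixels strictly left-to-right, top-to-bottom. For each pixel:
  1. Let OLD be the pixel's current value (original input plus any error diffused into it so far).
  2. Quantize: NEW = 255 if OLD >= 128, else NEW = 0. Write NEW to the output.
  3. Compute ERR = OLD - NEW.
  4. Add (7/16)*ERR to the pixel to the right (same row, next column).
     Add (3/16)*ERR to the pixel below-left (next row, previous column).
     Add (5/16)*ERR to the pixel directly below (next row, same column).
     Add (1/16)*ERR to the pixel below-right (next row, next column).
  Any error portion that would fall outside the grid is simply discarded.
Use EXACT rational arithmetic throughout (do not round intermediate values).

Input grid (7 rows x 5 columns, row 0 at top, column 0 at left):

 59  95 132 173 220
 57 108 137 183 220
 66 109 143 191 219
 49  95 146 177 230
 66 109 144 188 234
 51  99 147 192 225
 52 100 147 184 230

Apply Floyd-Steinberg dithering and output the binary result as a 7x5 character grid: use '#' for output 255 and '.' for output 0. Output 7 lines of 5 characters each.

Answer: ..###
.#.##
.#.##
..#.#
.#.##
.####
...##

Derivation:
(0,0): OLD=59 → NEW=0, ERR=59
(0,1): OLD=1933/16 → NEW=0, ERR=1933/16
(0,2): OLD=47323/256 → NEW=255, ERR=-17957/256
(0,3): OLD=582909/4096 → NEW=255, ERR=-461571/4096
(0,4): OLD=11186923/65536 → NEW=255, ERR=-5524757/65536
(1,0): OLD=25111/256 → NEW=0, ERR=25111/256
(1,1): OLD=367009/2048 → NEW=255, ERR=-155231/2048
(1,2): OLD=4478773/65536 → NEW=0, ERR=4478773/65536
(1,3): OLD=41285969/262144 → NEW=255, ERR=-25560751/262144
(1,4): OLD=603785939/4194304 → NEW=255, ERR=-465761581/4194304
(2,0): OLD=2701435/32768 → NEW=0, ERR=2701435/32768
(2,1): OLD=147142649/1048576 → NEW=255, ERR=-120244231/1048576
(2,2): OLD=1529526827/16777216 → NEW=0, ERR=1529526827/16777216
(2,3): OLD=49355846481/268435456 → NEW=255, ERR=-19095194799/268435456
(2,4): OLD=631713559287/4294967296 → NEW=255, ERR=-463503101193/4294967296
(3,0): OLD=893580491/16777216 → NEW=0, ERR=893580491/16777216
(3,1): OLD=14054304239/134217728 → NEW=0, ERR=14054304239/134217728
(3,2): OLD=858119523189/4294967296 → NEW=255, ERR=-237097137291/4294967296
(3,3): OLD=997137675181/8589934592 → NEW=0, ERR=997137675181/8589934592
(3,4): OLD=33344845779329/137438953472 → NEW=255, ERR=-1702087356031/137438953472
(4,0): OLD=219640053125/2147483648 → NEW=0, ERR=219640053125/2147483648
(4,1): OLD=12331537580037/68719476736 → NEW=255, ERR=-5191928987643/68719476736
(4,2): OLD=134145508477675/1099511627776 → NEW=0, ERR=134145508477675/1099511627776
(4,3): OLD=4782970684118533/17592186044416 → NEW=255, ERR=296963242792453/17592186044416
(4,4): OLD=68896689300751523/281474976710656 → NEW=255, ERR=-2879429760465757/281474976710656
(5,0): OLD=75641714553647/1099511627776 → NEW=0, ERR=75641714553647/1099511627776
(5,1): OLD=1185328166947149/8796093022208 → NEW=255, ERR=-1057675553715891/8796093022208
(5,2): OLD=36862760410198709/281474976710656 → NEW=255, ERR=-34913358651018571/281474976710656
(5,3): OLD=167439409552572251/1125899906842624 → NEW=255, ERR=-119665066692296869/1125899906842624
(5,4): OLD=3177001250116770169/18014398509481984 → NEW=255, ERR=-1416670369801135751/18014398509481984
(6,0): OLD=7170991315475263/140737488355328 → NEW=0, ERR=7170991315475263/140737488355328
(6,1): OLD=296149955531838641/4503599627370496 → NEW=0, ERR=296149955531838641/4503599627370496
(6,2): OLD=7894936636406692779/72057594037927936 → NEW=0, ERR=7894936636406692779/72057594037927936
(6,3): OLD=203171427708697311769/1152921504606846976 → NEW=255, ERR=-90823555966048667111/1152921504606846976
(6,4): OLD=3031114698561580767727/18446744073709551616 → NEW=255, ERR=-1672805040234354894353/18446744073709551616
Row 0: ..###
Row 1: .#.##
Row 2: .#.##
Row 3: ..#.#
Row 4: .#.##
Row 5: .####
Row 6: ...##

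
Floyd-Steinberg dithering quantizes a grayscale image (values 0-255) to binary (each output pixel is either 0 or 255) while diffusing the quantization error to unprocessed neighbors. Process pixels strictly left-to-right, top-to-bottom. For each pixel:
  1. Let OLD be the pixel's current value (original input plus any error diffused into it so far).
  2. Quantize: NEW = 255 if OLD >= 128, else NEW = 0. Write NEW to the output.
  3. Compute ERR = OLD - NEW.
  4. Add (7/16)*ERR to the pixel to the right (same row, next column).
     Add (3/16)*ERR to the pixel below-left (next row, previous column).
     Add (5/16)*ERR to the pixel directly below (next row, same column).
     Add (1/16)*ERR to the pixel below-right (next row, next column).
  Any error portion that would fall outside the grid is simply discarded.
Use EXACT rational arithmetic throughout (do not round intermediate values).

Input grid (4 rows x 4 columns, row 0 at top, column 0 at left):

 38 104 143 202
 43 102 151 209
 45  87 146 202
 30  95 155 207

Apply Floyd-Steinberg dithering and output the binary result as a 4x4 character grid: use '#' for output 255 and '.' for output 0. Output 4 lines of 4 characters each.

Answer: ..##
.#.#
..##
.#.#

Derivation:
(0,0): OLD=38 → NEW=0, ERR=38
(0,1): OLD=965/8 → NEW=0, ERR=965/8
(0,2): OLD=25059/128 → NEW=255, ERR=-7581/128
(0,3): OLD=360629/2048 → NEW=255, ERR=-161611/2048
(1,0): OLD=9919/128 → NEW=0, ERR=9919/128
(1,1): OLD=168825/1024 → NEW=255, ERR=-92295/1024
(1,2): OLD=2811565/32768 → NEW=0, ERR=2811565/32768
(1,3): OLD=114387531/524288 → NEW=255, ERR=-19305909/524288
(2,0): OLD=857155/16384 → NEW=0, ERR=857155/16384
(2,1): OLD=53819985/524288 → NEW=0, ERR=53819985/524288
(2,2): OLD=215153637/1048576 → NEW=255, ERR=-52233243/1048576
(2,3): OLD=2920275921/16777216 → NEW=255, ERR=-1357914159/16777216
(3,0): OLD=550262995/8388608 → NEW=0, ERR=550262995/8388608
(3,1): OLD=20093389453/134217728 → NEW=255, ERR=-14132131187/134217728
(3,2): OLD=181693747955/2147483648 → NEW=0, ERR=181693747955/2147483648
(3,3): OLD=7408283334437/34359738368 → NEW=255, ERR=-1353449949403/34359738368
Row 0: ..##
Row 1: .#.#
Row 2: ..##
Row 3: .#.#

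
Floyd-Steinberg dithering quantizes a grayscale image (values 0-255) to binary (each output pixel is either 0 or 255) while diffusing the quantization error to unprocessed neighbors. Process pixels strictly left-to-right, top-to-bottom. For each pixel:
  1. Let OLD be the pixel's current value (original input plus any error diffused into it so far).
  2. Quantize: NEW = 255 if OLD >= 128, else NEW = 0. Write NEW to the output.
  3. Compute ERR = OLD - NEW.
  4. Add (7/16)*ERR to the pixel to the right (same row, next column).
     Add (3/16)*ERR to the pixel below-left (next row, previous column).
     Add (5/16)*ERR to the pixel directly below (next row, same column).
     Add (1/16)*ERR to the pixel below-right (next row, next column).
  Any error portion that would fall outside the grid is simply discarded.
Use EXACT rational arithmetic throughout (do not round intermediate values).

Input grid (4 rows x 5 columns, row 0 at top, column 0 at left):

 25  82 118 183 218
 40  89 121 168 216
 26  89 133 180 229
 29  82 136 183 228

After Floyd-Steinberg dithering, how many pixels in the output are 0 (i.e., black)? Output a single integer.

(0,0): OLD=25 → NEW=0, ERR=25
(0,1): OLD=1487/16 → NEW=0, ERR=1487/16
(0,2): OLD=40617/256 → NEW=255, ERR=-24663/256
(0,3): OLD=576927/4096 → NEW=255, ERR=-467553/4096
(0,4): OLD=11013977/65536 → NEW=255, ERR=-5697703/65536
(1,0): OLD=16701/256 → NEW=0, ERR=16701/256
(1,1): OLD=266411/2048 → NEW=255, ERR=-255829/2048
(1,2): OLD=1353223/65536 → NEW=0, ERR=1353223/65536
(1,3): OLD=31205563/262144 → NEW=0, ERR=31205563/262144
(1,4): OLD=980531153/4194304 → NEW=255, ERR=-89016367/4194304
(2,0): OLD=752521/32768 → NEW=0, ERR=752521/32768
(2,1): OLD=71261043/1048576 → NEW=0, ERR=71261043/1048576
(2,2): OLD=3081937177/16777216 → NEW=255, ERR=-1196252903/16777216
(2,3): OLD=49208620603/268435456 → NEW=255, ERR=-19242420677/268435456
(2,4): OLD=852319825117/4294967296 → NEW=255, ERR=-242896835363/4294967296
(3,0): OLD=820725753/16777216 → NEW=0, ERR=820725753/16777216
(3,1): OLD=15127101573/134217728 → NEW=0, ERR=15127101573/134217728
(3,2): OLD=660710307015/4294967296 → NEW=255, ERR=-434506353465/4294967296
(3,3): OLD=869974358127/8589934592 → NEW=0, ERR=869974358127/8589934592
(3,4): OLD=34381176083211/137438953472 → NEW=255, ERR=-665757052149/137438953472
Output grid:
  Row 0: ..###  (2 black, running=2)
  Row 1: .#..#  (3 black, running=5)
  Row 2: ..###  (2 black, running=7)
  Row 3: ..#.#  (3 black, running=10)

Answer: 10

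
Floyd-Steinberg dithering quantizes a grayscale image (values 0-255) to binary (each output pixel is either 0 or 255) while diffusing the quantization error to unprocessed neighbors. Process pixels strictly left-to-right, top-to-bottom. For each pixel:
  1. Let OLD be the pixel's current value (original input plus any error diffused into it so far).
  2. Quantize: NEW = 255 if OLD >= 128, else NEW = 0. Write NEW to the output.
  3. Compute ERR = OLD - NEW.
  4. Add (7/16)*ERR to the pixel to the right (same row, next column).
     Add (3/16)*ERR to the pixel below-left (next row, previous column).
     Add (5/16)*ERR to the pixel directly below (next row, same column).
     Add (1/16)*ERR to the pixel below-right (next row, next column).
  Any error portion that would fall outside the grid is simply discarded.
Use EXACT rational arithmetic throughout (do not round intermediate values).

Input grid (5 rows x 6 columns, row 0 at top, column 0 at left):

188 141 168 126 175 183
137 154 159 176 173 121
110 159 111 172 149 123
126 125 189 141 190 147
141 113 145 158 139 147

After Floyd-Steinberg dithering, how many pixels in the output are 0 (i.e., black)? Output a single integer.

(0,0): OLD=188 → NEW=255, ERR=-67
(0,1): OLD=1787/16 → NEW=0, ERR=1787/16
(0,2): OLD=55517/256 → NEW=255, ERR=-9763/256
(0,3): OLD=447755/4096 → NEW=0, ERR=447755/4096
(0,4): OLD=14603085/65536 → NEW=255, ERR=-2108595/65536
(0,5): OLD=177129243/1048576 → NEW=255, ERR=-90257637/1048576
(1,0): OLD=35073/256 → NEW=255, ERR=-30207/256
(1,1): OLD=257927/2048 → NEW=0, ERR=257927/2048
(1,2): OLD=15050899/65536 → NEW=255, ERR=-1660781/65536
(1,3): OLD=49979799/262144 → NEW=255, ERR=-16866921/262144
(1,4): OLD=2105349349/16777216 → NEW=0, ERR=2105349349/16777216
(1,5): OLD=39457724339/268435456 → NEW=255, ERR=-28993316941/268435456
(2,0): OLD=3169981/32768 → NEW=0, ERR=3169981/32768
(2,1): OLD=239656303/1048576 → NEW=255, ERR=-27730577/1048576
(2,2): OLD=1464950029/16777216 → NEW=0, ERR=1464950029/16777216
(2,3): OLD=28459511013/134217728 → NEW=255, ERR=-5766009627/134217728
(2,4): OLD=623402262319/4294967296 → NEW=255, ERR=-471814398161/4294967296
(2,5): OLD=3369298929465/68719476736 → NEW=0, ERR=3369298929465/68719476736
(3,0): OLD=2537934445/16777216 → NEW=255, ERR=-1740255635/16777216
(3,1): OLD=12586038377/134217728 → NEW=0, ERR=12586038377/134217728
(3,2): OLD=265863568267/1073741824 → NEW=255, ERR=-7940596853/1073741824
(3,3): OLD=7504131980513/68719476736 → NEW=0, ERR=7504131980513/68719476736
(3,4): OLD=115423340573761/549755813888 → NEW=255, ERR=-24764391967679/549755813888
(3,5): OLD=1194054644704815/8796093022208 → NEW=255, ERR=-1048949075958225/8796093022208
(4,0): OLD=270943084099/2147483648 → NEW=0, ERR=270943084099/2147483648
(4,1): OLD=6515738792039/34359738368 → NEW=255, ERR=-2245994491801/34359738368
(4,2): OLD=154400719739909/1099511627776 → NEW=255, ERR=-125974745342971/1099511627776
(4,3): OLD=2341355213074425/17592186044416 → NEW=255, ERR=-2144652228251655/17592186044416
(4,4): OLD=15777516781452937/281474976710656 → NEW=0, ERR=15777516781452937/281474976710656
(4,5): OLD=591960541852865823/4503599627370496 → NEW=255, ERR=-556457363126610657/4503599627370496
Output grid:
  Row 0: #.#.##  (2 black, running=2)
  Row 1: #.##.#  (2 black, running=4)
  Row 2: .#.##.  (3 black, running=7)
  Row 3: #.#.##  (2 black, running=9)
  Row 4: .###.#  (2 black, running=11)

Answer: 11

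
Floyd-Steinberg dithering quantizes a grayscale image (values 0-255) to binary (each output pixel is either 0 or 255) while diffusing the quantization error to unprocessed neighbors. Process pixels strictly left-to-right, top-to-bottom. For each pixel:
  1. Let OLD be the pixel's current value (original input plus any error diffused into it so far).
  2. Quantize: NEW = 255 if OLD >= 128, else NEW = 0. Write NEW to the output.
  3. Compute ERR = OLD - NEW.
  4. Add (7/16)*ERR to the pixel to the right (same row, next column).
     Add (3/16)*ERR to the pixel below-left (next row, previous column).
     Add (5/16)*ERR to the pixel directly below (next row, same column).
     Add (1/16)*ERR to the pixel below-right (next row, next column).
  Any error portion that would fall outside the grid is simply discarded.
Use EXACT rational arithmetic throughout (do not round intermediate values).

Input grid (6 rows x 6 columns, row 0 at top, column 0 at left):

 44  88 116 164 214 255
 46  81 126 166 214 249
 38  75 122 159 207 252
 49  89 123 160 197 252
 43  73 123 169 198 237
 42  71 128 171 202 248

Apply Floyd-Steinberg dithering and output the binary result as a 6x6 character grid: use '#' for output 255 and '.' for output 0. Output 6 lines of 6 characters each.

(0,0): OLD=44 → NEW=0, ERR=44
(0,1): OLD=429/4 → NEW=0, ERR=429/4
(0,2): OLD=10427/64 → NEW=255, ERR=-5893/64
(0,3): OLD=126685/1024 → NEW=0, ERR=126685/1024
(0,4): OLD=4392971/16384 → NEW=255, ERR=215051/16384
(0,5): OLD=68352077/262144 → NEW=255, ERR=1505357/262144
(1,0): OLD=5111/64 → NEW=0, ERR=5111/64
(1,1): OLD=69089/512 → NEW=255, ERR=-61471/512
(1,2): OLD=1222229/16384 → NEW=0, ERR=1222229/16384
(1,3): OLD=15335713/65536 → NEW=255, ERR=-1375967/65536
(1,4): OLD=913205491/4194304 → NEW=255, ERR=-156342029/4194304
(1,5): OLD=15791194549/67108864 → NEW=255, ERR=-1321565771/67108864
(2,0): OLD=331323/8192 → NEW=0, ERR=331323/8192
(2,1): OLD=19439065/262144 → NEW=0, ERR=19439065/262144
(2,2): OLD=697572107/4194304 → NEW=255, ERR=-371975413/4194304
(2,3): OLD=3735018291/33554432 → NEW=0, ERR=3735018291/33554432
(2,4): OLD=256673763801/1073741824 → NEW=255, ERR=-17130401319/1073741824
(2,5): OLD=4063665404031/17179869184 → NEW=255, ERR=-317201237889/17179869184
(3,0): OLD=316849771/4194304 → NEW=0, ERR=316849771/4194304
(3,1): OLD=4399736815/33554432 → NEW=255, ERR=-4156643345/33554432
(3,2): OLD=17876428717/268435456 → NEW=0, ERR=17876428717/268435456
(3,3): OLD=3700305090391/17179869184 → NEW=255, ERR=-680561551529/17179869184
(3,4): OLD=24488655176535/137438953472 → NEW=255, ERR=-10558277958825/137438953472
(3,5): OLD=465365173802937/2199023255552 → NEW=255, ERR=-95385756362823/2199023255552
(4,0): OLD=23289510021/536870912 → NEW=0, ERR=23289510021/536870912
(4,1): OLD=605375670753/8589934592 → NEW=0, ERR=605375670753/8589934592
(4,2): OLD=43835813086867/274877906944 → NEW=255, ERR=-26258053183853/274877906944
(4,3): OLD=459974359220543/4398046511104 → NEW=0, ERR=459974359220543/4398046511104
(4,4): OLD=14716969092940911/70368744177664 → NEW=255, ERR=-3227060672363409/70368744177664
(4,5): OLD=223581293882187945/1125899906842624 → NEW=255, ERR=-63523182362681175/1125899906842624
(5,0): OLD=9451723859763/137438953472 → NEW=0, ERR=9451723859763/137438953472
(5,1): OLD=474595613224739/4398046511104 → NEW=0, ERR=474595613224739/4398046511104
(5,2): OLD=5959299856846545/35184372088832 → NEW=255, ERR=-3012715025805615/35184372088832
(5,3): OLD=170745578814296939/1125899906842624 → NEW=255, ERR=-116358897430572181/1125899906842624
(5,4): OLD=311676906498087283/2251799813685248 → NEW=255, ERR=-262532045991650957/2251799813685248
(5,5): OLD=6358919573619066527/36028797018963968 → NEW=255, ERR=-2828423666216745313/36028797018963968
Row 0: ..#.##
Row 1: .#.###
Row 2: ..#.##
Row 3: .#.###
Row 4: ..#.##
Row 5: ..####

Answer: ..#.##
.#.###
..#.##
.#.###
..#.##
..####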